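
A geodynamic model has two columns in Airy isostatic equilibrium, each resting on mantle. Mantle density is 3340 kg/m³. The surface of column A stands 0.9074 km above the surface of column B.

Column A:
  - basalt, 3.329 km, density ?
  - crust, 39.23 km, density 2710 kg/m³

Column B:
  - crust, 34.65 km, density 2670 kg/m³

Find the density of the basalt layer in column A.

Take the compensation level at the base of the deeper column (depth z_c below the surface of column A) and equate Σ ρ_i t_i down to z_c; mantle fills any gap and the z_c terms cancel.
Column A: 3.329×ρ + 39.23×2710 + (z_c − 42.559)×3340
Column B: 0.9074×0 + 34.65×2670 + (z_c − 0.9074 − 34.65)×3340
The z_c×3340 term appears on both sides and cancels. Collect the known terms of each column as K = Σ(ρt)_known − 3340 × (depth of known layers): K_A = 106313.3 − 3340×42.559 = −35833.76; K_B = 92515.5 − 3340×(0.9074 + 34.65) = −26246.216.
Balance: K_A + 3.329×ρ = K_B, so ρ = (K_B − K_A)/3.329 = 9587.54/3.329 = 2880 kg/m³.

2880 kg/m³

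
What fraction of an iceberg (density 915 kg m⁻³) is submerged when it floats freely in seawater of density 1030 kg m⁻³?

Submerged fraction = ρ_obj/ρ_fluid = 915/1030 = 0.888.

0.888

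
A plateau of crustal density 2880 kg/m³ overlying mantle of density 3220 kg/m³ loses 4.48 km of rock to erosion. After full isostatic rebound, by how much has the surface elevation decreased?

0.473 km

Rebound u = e ρ_c/ρ_m = 4.48 km × 2880/3220 = 4.007 km.
Net surface drop = e − u = 4.48 km − 4.007 km = e (ρ_m − ρ_c)/ρ_m = 0.473 km.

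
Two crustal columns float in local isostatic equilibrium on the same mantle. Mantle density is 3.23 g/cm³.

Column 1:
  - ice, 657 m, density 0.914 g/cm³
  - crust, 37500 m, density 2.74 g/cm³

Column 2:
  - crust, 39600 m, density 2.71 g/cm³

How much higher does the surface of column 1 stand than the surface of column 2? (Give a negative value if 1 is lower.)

−215 m

For any compensation level in the mantle, the mantle terms cancel and isostasy reduces to e = (Σt_1 − Σt_2) − (Σ(ρt)_1 − Σ(ρt)_2) / ρ_m.
Σt_1 = 38157 m; Σt_2 = 39600 m; Σ(ρt)_1 = 103350.498; Σ(ρt)_2 = 107316 (in m·g/cm³).
e = (38157 − 39600) − (103350.498 − 107316) / 3.23 = −215 m.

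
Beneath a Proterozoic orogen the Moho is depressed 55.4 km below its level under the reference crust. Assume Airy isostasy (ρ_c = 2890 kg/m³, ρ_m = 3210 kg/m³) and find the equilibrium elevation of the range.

6.13 km

Balancing pressure at the compensation depth: ρ_c h = (ρ_m − ρ_c) r.
h = r (ρ_m − ρ_c) / ρ_c = 55.4 km × (3210 − 2890) / 2890 = 6.13 km.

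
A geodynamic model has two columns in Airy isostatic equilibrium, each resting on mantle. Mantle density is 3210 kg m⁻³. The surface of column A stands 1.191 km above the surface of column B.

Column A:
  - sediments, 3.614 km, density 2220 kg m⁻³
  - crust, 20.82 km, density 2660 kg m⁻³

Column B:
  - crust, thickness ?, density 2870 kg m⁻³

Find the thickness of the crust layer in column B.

Take the compensation level at the base of the deeper column (depth z_c below the surface of column A) and equate Σ ρ_i t_i down to z_c; mantle fills any gap and the z_c terms cancel.
Column A: 3.614×2220 + 20.82×2660 + (z_c − 24.434)×3210
Column B: 1.191×0 + x×2870 + (z_c − 1.191 − 0 − x)×3210
The z_c×3210 term appears on both sides and cancels. Collect the known terms of each column as K = Σ(ρt)_known − 3210 × (depth of known layers): K_A = 63404.28 − 3210×24.434 = −15028.86; K_B = 0 − 3210×(1.191 + 0) = −3823.11.
Balance: K_A = K_B − x×(3210 − 2870), so x = (K_B − K_A)/(3210 − 2870) = 11205.8/340 = 33 km.

33 km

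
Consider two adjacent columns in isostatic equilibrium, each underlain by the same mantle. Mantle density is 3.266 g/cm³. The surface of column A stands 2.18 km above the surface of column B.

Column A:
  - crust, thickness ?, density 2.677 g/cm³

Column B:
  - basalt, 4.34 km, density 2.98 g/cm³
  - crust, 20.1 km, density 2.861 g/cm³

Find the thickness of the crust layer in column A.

Take the compensation level at the base of the deeper column (depth z_c below the surface of column A) and equate Σ ρ_i t_i down to z_c; mantle fills any gap and the z_c terms cancel.
Column A: x×2.677 + (z_c − 0 − x)×3.266
Column B: 2.18×0 + 4.34×2.98 + 20.1×2.861 + (z_c − 2.18 − 24.44)×3.266
The z_c×3.266 term appears on both sides and cancels. Collect the known terms of each column as K = Σ(ρt)_known − 3.266 × (depth of known layers): K_A = 0 − 3.266×0 = 0; K_B = 70.4393 − 3.266×(2.18 + 24.44) = −16.50162.
Balance: K_A − x×(3.266 − 2.677) = K_B, so x = (K_A − K_B)/(3.266 − 2.677) = 16.5016/0.589 = 28 km.

28 km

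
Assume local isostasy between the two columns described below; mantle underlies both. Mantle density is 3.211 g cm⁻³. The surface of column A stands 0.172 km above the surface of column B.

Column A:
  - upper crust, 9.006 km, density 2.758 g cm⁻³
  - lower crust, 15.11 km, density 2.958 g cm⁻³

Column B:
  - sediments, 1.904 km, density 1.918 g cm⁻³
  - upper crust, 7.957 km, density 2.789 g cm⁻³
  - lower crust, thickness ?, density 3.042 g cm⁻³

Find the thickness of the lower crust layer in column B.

9.06 km

Take the compensation level at the base of the deeper column (depth z_c below the surface of column A) and equate Σ ρ_i t_i down to z_c; mantle fills any gap and the z_c terms cancel.
Column A: 9.006×2.758 + 15.11×2.958 + (z_c − 24.116)×3.211
Column B: 0.172×0 + 1.904×1.918 + 7.957×2.789 + x×3.042 + (z_c − 0.172 − 9.861 − x)×3.211
The z_c×3.211 term appears on both sides and cancels. Collect the known terms of each column as K = Σ(ρt)_known − 3.211 × (depth of known layers): K_A = 69.533928 − 3.211×24.116 = −7.902548; K_B = 25.843945 − 3.211×(0.172 + 9.861) = −6.372018.
Balance: K_A = K_B − x×(3.211 − 3.042), so x = (K_B − K_A)/(3.211 − 3.042) = 1.53053/0.169 = 9.06 km.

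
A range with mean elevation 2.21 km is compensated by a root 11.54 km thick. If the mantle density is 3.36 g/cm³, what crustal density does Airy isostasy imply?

2.82 g/cm³

ρ_c h = (ρ_m − ρ_c) r → ρ_c (h + r) = ρ_m r → ρ_c = ρ_m r / (h + r).
ρ_c = 3.36 × 11.54 km / (2.21 km + 11.54 km) = 2.82 g/cm³.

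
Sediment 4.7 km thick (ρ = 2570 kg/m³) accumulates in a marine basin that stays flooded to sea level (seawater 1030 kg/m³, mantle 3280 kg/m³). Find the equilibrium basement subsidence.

Submarine loading: the sediment displaces seawater, and the subsidence is in turn flooded, so s (ρ_m − ρ_w) = t (ρ_sed − ρ_w).
s = 4.7 km × (2570 − 1030) / (3280 − 1030) = 3.22 km.

3.22 km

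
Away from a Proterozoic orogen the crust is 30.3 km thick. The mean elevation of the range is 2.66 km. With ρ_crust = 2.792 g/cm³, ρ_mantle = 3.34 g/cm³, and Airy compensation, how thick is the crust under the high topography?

Root depth r = h ρ_c / (ρ_m − ρ_c) = 2.66 km × 2.792 / 0.548 = 13.55 km.
Total thickness = T + h + r = 30.3 km + 2.66 km + 13.55 km = 46.5 km.

46.5 km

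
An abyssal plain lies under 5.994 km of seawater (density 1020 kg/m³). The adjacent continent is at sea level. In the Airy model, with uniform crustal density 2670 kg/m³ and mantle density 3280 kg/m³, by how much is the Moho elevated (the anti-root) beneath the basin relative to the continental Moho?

Balancing pressure at the compensation depth: replacing crust with seawater at the top is compensated by replacing crust with mantle at the base: d (ρ_c − ρ_w) = a (ρ_m − ρ_c).
a = d (ρ_c − ρ_w)/(ρ_m − ρ_c) = 5.994 km × 1650/610 = 16.2 km.

16.2 km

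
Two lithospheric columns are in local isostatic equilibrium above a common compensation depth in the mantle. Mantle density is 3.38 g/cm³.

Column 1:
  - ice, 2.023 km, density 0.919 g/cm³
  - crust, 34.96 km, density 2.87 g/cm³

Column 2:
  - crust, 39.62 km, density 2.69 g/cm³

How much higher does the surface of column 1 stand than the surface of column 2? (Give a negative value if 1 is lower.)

For any compensation level in the mantle, the mantle terms cancel and isostasy reduces to e = (Σt_1 − Σt_2) − (Σ(ρt)_1 − Σ(ρt)_2) / ρ_m.
Σt_1 = 36.983 km; Σt_2 = 39.62 km; Σ(ρt)_1 = 102.194337; Σ(ρt)_2 = 106.5778 (in km·g/cm³).
e = (36.983 − 39.62) − (102.194337 − 106.5778) / 3.38 = −1.34 km.

−1.34 km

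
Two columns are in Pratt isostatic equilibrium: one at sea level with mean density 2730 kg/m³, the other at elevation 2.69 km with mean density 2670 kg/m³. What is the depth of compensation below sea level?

120 km

ρ_ref D = ρ (D + h) → D (ρ_ref − ρ) = ρ h.
D = ρ h/(ρ_ref − ρ) = 2670 × 2.69 km/(2730 − 2670) = 120 km.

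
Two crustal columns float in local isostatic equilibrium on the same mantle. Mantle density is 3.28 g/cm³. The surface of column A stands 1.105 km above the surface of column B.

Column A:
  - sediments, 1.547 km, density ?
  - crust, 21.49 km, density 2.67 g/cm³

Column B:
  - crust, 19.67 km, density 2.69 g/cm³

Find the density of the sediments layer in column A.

Take the compensation level at the base of the deeper column (depth z_c below the surface of column A) and equate Σ ρ_i t_i down to z_c; mantle fills any gap and the z_c terms cancel.
Column A: 1.547×ρ + 21.49×2.67 + (z_c − 23.037)×3.28
Column B: 1.105×0 + 19.67×2.69 + (z_c − 1.105 − 19.67)×3.28
The z_c×3.28 term appears on both sides and cancels. Collect the known terms of each column as K = Σ(ρt)_known − 3.28 × (depth of known layers): K_A = 57.3783 − 3.28×23.037 = −18.18306; K_B = 52.9123 − 3.28×(1.105 + 19.67) = −15.2297.
Balance: K_A + 1.547×ρ = K_B, so ρ = (K_B − K_A)/1.547 = 2.95336/1.547 = 1.91 g/cm³.

1.91 g/cm³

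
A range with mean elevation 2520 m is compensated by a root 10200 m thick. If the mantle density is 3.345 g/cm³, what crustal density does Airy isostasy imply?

2.68 g/cm³

ρ_c h = (ρ_m − ρ_c) r → ρ_c (h + r) = ρ_m r → ρ_c = ρ_m r / (h + r).
ρ_c = 3.345 × 10200 m / (2520 m + 10200 m) = 2.68 g/cm³.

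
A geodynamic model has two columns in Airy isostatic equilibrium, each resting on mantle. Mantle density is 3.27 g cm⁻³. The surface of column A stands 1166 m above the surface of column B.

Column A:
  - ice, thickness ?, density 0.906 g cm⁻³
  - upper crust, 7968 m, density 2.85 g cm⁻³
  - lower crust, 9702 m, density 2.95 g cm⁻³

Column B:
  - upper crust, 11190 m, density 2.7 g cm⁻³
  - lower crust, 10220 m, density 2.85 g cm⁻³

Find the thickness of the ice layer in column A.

Take the compensation level at the base of the deeper column (depth z_c below the surface of column A) and equate Σ ρ_i t_i down to z_c; mantle fills any gap and the z_c terms cancel.
Column A: x×0.906 + 7968×2.85 + 9702×2.95 + (z_c − 17670 − x)×3.27
Column B: 1166×0 + 11190×2.7 + 10220×2.85 + (z_c − 1166 − 21410)×3.27
The z_c×3.27 term appears on both sides and cancels. Collect the known terms of each column as K = Σ(ρt)_known − 3.27 × (depth of known layers): K_A = 51329.7 − 3.27×17670 = −6451.2; K_B = 59340 − 3.27×(1166 + 21410) = −14483.52.
Balance: K_A − x×(3.27 − 0.906) = K_B, so x = (K_A − K_B)/(3.27 − 0.906) = 8032.32/2.364 = 3400 m.

3400 m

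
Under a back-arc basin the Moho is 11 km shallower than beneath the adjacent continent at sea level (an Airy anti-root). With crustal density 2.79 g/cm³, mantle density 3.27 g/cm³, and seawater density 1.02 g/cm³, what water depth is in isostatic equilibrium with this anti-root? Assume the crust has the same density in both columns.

2.98 km

Replacing a thickness d of crust by seawater at the top must be balanced by replacing crust with mantle at the base: d (ρ_c − ρ_w) = a (ρ_m − ρ_c).
d = a (ρ_m − ρ_c)/(ρ_c − ρ_w) = 11 km × 0.48/1.77 = 2.98 km.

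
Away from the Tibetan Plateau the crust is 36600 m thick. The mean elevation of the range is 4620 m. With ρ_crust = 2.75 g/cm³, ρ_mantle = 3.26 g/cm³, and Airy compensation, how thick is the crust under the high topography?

Root depth r = h ρ_c / (ρ_m − ρ_c) = 4620 m × 2.75 / 0.51 = 24910 m.
Total thickness = T + h + r = 36600 m + 4620 m + 24910 m = 66100 m.

66100 m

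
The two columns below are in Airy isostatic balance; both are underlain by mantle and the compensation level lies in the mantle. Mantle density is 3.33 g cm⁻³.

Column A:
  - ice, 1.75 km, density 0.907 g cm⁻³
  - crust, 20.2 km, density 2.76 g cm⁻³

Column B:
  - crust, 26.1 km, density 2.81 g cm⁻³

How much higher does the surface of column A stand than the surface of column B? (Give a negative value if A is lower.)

For any compensation level in the mantle, the mantle terms cancel and isostasy reduces to e = (Σt_A − Σt_B) − (Σ(ρt)_A − Σ(ρt)_B) / ρ_m.
Σt_A = 21.95 km; Σt_B = 26.1 km; Σ(ρt)_A = 57.33925; Σ(ρt)_B = 73.341 (in km·g cm⁻³).
e = (21.95 − 26.1) − (57.33925 − 73.341) / 3.33 = 0.655 km.

0.655 km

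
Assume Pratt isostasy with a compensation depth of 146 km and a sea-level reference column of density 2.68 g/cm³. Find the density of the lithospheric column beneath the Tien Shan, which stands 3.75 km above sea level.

2.61 g/cm³

Pratt balance: ρ_ref D = ρ (D + h).
ρ = ρ_ref D/(D + h) = 2.68 × 146 km/(146 km + 3.75 km) = 2.61 g/cm³.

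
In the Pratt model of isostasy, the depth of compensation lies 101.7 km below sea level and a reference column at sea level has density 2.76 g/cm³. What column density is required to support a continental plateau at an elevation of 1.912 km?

2.71 g/cm³

Pratt balance: ρ_ref D = ρ (D + h).
ρ = ρ_ref D/(D + h) = 2.76 × 101.7 km/(101.7 km + 1.912 km) = 2.71 g/cm³.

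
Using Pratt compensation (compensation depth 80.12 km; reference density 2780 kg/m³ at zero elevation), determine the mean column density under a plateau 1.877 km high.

2720 kg/m³

Pratt balance: ρ_ref D = ρ (D + h).
ρ = ρ_ref D/(D + h) = 2780 × 80.12 km/(80.12 km + 1.877 km) = 2720 kg/m³.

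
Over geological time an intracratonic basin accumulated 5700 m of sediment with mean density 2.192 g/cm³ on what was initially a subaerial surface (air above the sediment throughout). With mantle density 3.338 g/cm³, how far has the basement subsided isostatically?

Subaerial load: s = t ρ_sed / ρ_m = 5700 m × 2.192/3.338 = 3740 m.

3740 m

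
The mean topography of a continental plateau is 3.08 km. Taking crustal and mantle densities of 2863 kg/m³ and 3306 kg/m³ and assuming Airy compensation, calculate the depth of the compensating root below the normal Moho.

19.9 km

Isostatic balance requires: the weight of the topography is balanced by the buoyancy of the root, ρ_c h = (ρ_m − ρ_c) r.
r = h · ρ_c / (ρ_m − ρ_c) = 3.08 km × 2863 / (3306 − 2863) = 19.9 km.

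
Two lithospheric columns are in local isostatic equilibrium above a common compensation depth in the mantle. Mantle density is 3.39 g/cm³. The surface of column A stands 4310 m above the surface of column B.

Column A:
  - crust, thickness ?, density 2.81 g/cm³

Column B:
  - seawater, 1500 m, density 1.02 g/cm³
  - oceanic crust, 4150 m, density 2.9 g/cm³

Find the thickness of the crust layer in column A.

34800 m

Take the compensation level at the base of the deeper column (depth z_c below the surface of column A) and equate Σ ρ_i t_i down to z_c; mantle fills any gap and the z_c terms cancel.
Column A: x×2.81 + (z_c − 0 − x)×3.39
Column B: 4310×0 + 1500×1.02 + 4150×2.9 + (z_c − 4310 − 5650)×3.39
The z_c×3.39 term appears on both sides and cancels. Collect the known terms of each column as K = Σ(ρt)_known − 3.39 × (depth of known layers): K_A = 0 − 3.39×0 = 0; K_B = 13565 − 3.39×(4310 + 5650) = −20199.4.
Balance: K_A − x×(3.39 − 2.81) = K_B, so x = (K_A − K_B)/(3.39 − 2.81) = 20199.4/0.58 = 34800 m.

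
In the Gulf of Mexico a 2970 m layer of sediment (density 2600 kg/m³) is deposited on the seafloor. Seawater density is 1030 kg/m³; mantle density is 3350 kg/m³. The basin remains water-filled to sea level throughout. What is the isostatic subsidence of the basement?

2010 m

Submarine loading: the sediment displaces seawater, and the subsidence is in turn flooded, so s (ρ_m − ρ_w) = t (ρ_sed − ρ_w).
s = 2970 m × (2600 − 1030) / (3350 − 1030) = 2010 m.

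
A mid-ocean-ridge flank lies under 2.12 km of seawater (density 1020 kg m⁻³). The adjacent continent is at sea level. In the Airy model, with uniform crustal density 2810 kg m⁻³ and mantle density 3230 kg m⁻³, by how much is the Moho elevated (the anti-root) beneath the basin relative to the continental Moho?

Balancing pressure at the compensation depth: replacing crust with seawater at the top is compensated by replacing crust with mantle at the base: d (ρ_c − ρ_w) = a (ρ_m − ρ_c).
a = d (ρ_c − ρ_w)/(ρ_m − ρ_c) = 2.12 km × 1790/420 = 9.04 km.

9.04 km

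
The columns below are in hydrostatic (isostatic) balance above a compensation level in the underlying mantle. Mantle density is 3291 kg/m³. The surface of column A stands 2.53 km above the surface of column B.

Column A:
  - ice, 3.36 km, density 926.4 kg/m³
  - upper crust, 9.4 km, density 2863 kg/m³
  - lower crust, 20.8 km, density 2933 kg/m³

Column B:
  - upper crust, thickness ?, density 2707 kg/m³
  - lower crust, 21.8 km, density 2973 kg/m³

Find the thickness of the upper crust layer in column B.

Take the compensation level at the base of the deeper column (depth z_c below the surface of column A) and equate Σ ρ_i t_i down to z_c; mantle fills any gap and the z_c terms cancel.
Column A: 3.36×926.4 + 9.4×2863 + 20.8×2933 + (z_c − 33.56)×3291
Column B: 2.53×0 + x×2707 + 21.8×2973 + (z_c − 2.53 − 21.8 − x)×3291
The z_c×3291 term appears on both sides and cancels. Collect the known terms of each column as K = Σ(ρt)_known − 3291 × (depth of known layers): K_A = 91031.304 − 3291×33.56 = −19414.656; K_B = 64811.4 − 3291×(2.53 + 21.8) = −15258.63.
Balance: K_A = K_B − x×(3291 − 2707), so x = (K_B − K_A)/(3291 − 2707) = 4156.03/584 = 7.12 km.

7.12 km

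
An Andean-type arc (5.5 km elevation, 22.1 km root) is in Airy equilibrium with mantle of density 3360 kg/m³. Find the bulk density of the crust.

ρ_c h = (ρ_m − ρ_c) r → ρ_c (h + r) = ρ_m r → ρ_c = ρ_m r / (h + r).
ρ_c = 3360 × 22.1 km / (5.5 km + 22.1 km) = 2690 kg/m³.

2690 kg/m³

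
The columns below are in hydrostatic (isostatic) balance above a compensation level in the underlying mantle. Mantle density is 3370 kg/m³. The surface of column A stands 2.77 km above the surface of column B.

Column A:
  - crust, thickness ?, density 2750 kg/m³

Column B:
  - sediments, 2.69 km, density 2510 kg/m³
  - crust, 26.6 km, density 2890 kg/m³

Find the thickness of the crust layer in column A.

39.4 km

Take the compensation level at the base of the deeper column (depth z_c below the surface of column A) and equate Σ ρ_i t_i down to z_c; mantle fills any gap and the z_c terms cancel.
Column A: x×2750 + (z_c − 0 − x)×3370
Column B: 2.77×0 + 2.69×2510 + 26.6×2890 + (z_c − 2.77 − 29.29)×3370
The z_c×3370 term appears on both sides and cancels. Collect the known terms of each column as K = Σ(ρt)_known − 3370 × (depth of known layers): K_A = 0 − 3370×0 = 0; K_B = 83625.9 − 3370×(2.77 + 29.29) = −24416.3.
Balance: K_A − x×(3370 − 2750) = K_B, so x = (K_A − K_B)/(3370 − 2750) = 24416.3/620 = 39.4 km.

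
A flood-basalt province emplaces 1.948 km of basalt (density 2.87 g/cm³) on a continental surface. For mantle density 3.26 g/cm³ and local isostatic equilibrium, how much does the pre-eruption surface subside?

1.71 km

Subaerial loading: s = t ρ_load / ρ_m.
s = 1.948 km × 2.87/3.26 = 1.71 km.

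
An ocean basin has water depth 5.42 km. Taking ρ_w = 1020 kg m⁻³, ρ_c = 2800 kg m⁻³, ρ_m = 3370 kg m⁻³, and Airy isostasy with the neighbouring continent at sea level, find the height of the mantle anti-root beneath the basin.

By Archimedes' principle applied to the lithosphere: replacing crust with seawater at the top is compensated by replacing crust with mantle at the base: d (ρ_c − ρ_w) = a (ρ_m − ρ_c).
a = d (ρ_c − ρ_w)/(ρ_m − ρ_c) = 5.42 km × 1780/570 = 16.9 km.

16.9 km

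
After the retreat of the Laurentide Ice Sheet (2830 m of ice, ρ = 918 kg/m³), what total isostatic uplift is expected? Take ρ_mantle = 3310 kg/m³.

Removing the load lets mantle flow back in; uplift u satisfies ρ_ice t = ρ_m u.
u = t ρ_ice/ρ_m = 2830 m × 918/3310 = 785 m.

785 m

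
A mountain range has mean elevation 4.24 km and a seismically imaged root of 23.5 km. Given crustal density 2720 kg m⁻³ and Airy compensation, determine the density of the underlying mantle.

Airy balance: ρ_c h = (ρ_m − ρ_c) r → ρ_m = ρ_c (1 + h/r).
ρ_m = 2720 × (1 + 4.24 km/23.5 km) = 3210 kg m⁻³.

3210 kg m⁻³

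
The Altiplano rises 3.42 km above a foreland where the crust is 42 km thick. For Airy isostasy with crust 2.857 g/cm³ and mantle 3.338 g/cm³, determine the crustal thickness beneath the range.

Root depth r = h ρ_c / (ρ_m − ρ_c) = 3.42 km × 2.857 / 0.481 = 20.31 km.
Total thickness = T + h + r = 42 km + 3.42 km + 20.31 km = 65.7 km.

65.7 km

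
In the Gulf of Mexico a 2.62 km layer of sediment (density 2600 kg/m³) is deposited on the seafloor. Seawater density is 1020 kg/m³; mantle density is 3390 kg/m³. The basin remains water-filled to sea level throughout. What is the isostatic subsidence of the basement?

Submarine loading: the sediment displaces seawater, and the subsidence is in turn flooded, so s (ρ_m − ρ_w) = t (ρ_sed − ρ_w).
s = 2.62 km × (2600 − 1020) / (3390 − 1020) = 1.75 km.

1.75 km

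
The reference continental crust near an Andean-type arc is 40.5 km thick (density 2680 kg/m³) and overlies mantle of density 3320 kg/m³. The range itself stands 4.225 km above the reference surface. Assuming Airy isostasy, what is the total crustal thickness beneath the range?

62.4 km

Root depth r = h ρ_c / (ρ_m − ρ_c) = 4.225 km × 2680 / 640 = 17.69 km.
Total thickness = T + h + r = 40.5 km + 4.225 km + 17.69 km = 62.4 km.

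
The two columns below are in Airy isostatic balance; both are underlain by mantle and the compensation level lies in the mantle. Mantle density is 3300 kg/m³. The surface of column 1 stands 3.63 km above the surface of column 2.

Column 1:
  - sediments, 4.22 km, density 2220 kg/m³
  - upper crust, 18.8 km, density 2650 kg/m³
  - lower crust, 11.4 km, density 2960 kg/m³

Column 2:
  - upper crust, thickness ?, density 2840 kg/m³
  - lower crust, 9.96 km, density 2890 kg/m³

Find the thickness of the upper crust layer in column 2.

9.98 km

Take the compensation level at the base of the deeper column (depth z_c below the surface of column 1) and equate Σ ρ_i t_i down to z_c; mantle fills any gap and the z_c terms cancel.
Column 1: 4.22×2220 + 18.8×2650 + 11.4×2960 + (z_c − 34.42)×3300
Column 2: 3.63×0 + x×2840 + 9.96×2890 + (z_c − 3.63 − 9.96 − x)×3300
The z_c×3300 term appears on both sides and cancels. Collect the known terms of each column as K = Σ(ρt)_known − 3300 × (depth of known layers): K_1 = 92932.4 − 3300×34.42 = −20653.6; K_2 = 28784.4 − 3300×(3.63 + 9.96) = −16062.6.
Balance: K_1 = K_2 − x×(3300 − 2840), so x = (K_2 − K_1)/(3300 − 2840) = 4591/460 = 9.98 km.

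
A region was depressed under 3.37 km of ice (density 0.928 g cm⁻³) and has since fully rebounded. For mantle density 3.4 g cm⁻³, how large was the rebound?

Removing the load lets mantle flow back in; uplift u satisfies ρ_ice t = ρ_m u.
u = t ρ_ice/ρ_m = 3.37 km × 0.928/3.4 = 0.92 km.

0.92 km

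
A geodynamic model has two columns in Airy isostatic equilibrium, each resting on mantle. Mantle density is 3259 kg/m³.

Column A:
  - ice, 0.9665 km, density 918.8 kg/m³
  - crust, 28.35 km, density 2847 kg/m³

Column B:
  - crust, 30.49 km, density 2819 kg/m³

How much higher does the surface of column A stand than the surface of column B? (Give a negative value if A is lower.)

For any compensation level in the mantle, the mantle terms cancel and isostasy reduces to e = (Σt_A − Σt_B) − (Σ(ρt)_A − Σ(ρt)_B) / ρ_m.
Σt_A = 29.3165 km; Σt_B = 30.49 km; Σ(ρt)_A = 81600.4702; Σ(ρt)_B = 85951.31 (in km·kg/m³).
e = (29.3165 − 30.49) − (81600.4702 − 85951.31) / 3259 = 0.162 km.

0.162 km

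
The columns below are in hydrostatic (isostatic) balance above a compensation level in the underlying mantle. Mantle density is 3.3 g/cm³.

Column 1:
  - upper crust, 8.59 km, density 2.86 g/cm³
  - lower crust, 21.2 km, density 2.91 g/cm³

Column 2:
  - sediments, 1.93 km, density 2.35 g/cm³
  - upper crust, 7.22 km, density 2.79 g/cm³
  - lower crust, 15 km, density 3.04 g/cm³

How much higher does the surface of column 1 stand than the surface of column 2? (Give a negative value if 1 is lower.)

For any compensation level in the mantle, the mantle terms cancel and isostasy reduces to e = (Σt_1 − Σt_2) − (Σ(ρt)_1 − Σ(ρt)_2) / ρ_m.
Σt_1 = 29.79 km; Σt_2 = 24.15 km; Σ(ρt)_1 = 86.2594; Σ(ρt)_2 = 70.2793 (in km·g/cm³).
e = (29.79 − 24.15) − (86.2594 − 70.2793) / 3.3 = 0.798 km.

0.798 km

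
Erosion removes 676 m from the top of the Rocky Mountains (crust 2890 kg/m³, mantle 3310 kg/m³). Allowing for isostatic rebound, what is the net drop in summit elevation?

Rebound u = e ρ_c/ρ_m = 676 m × 2890/3310 = 590.2 m.
Net surface drop = e − u = 676 m − 590.2 m = e (ρ_m − ρ_c)/ρ_m = 85.8 m.

85.8 m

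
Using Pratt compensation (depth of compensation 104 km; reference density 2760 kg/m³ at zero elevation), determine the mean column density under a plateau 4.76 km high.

Pratt balance: ρ_ref D = ρ (D + h).
ρ = ρ_ref D/(D + h) = 2760 × 104 km/(104 km + 4.76 km) = 2640 kg/m³.

2640 kg/m³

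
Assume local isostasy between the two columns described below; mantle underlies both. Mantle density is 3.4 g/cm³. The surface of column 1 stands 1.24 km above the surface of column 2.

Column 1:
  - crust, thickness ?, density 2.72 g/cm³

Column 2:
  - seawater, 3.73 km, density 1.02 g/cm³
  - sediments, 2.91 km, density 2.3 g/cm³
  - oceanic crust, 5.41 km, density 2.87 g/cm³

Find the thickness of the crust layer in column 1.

28.2 km

Take the compensation level at the base of the deeper column (depth z_c below the surface of column 1) and equate Σ ρ_i t_i down to z_c; mantle fills any gap and the z_c terms cancel.
Column 1: x×2.72 + (z_c − 0 − x)×3.4
Column 2: 1.24×0 + 3.73×1.02 + 2.91×2.3 + 5.41×2.87 + (z_c − 1.24 − 12.05)×3.4
The z_c×3.4 term appears on both sides and cancels. Collect the known terms of each column as K = Σ(ρt)_known − 3.4 × (depth of known layers): K_1 = 0 − 3.4×0 = 0; K_2 = 26.0243 − 3.4×(1.24 + 12.05) = −19.1617.
Balance: K_1 − x×(3.4 − 2.72) = K_2, so x = (K_1 − K_2)/(3.4 − 2.72) = 19.1617/0.68 = 28.2 km.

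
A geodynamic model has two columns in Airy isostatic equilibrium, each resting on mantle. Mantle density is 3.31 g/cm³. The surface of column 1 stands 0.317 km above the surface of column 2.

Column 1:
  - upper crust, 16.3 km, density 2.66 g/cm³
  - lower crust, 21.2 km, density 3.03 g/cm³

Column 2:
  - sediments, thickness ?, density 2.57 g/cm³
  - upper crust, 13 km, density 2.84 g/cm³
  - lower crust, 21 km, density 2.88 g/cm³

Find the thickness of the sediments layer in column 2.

Take the compensation level at the base of the deeper column (depth z_c below the surface of column 1) and equate Σ ρ_i t_i down to z_c; mantle fills any gap and the z_c terms cancel.
Column 1: 16.3×2.66 + 21.2×3.03 + (z_c − 37.5)×3.31
Column 2: 0.317×0 + x×2.57 + 13×2.84 + 21×2.88 + (z_c − 0.317 − 34 − x)×3.31
The z_c×3.31 term appears on both sides and cancels. Collect the known terms of each column as K = Σ(ρt)_known − 3.31 × (depth of known layers): K_1 = 107.594 − 3.31×37.5 = −16.531; K_2 = 97.4 − 3.31×(0.317 + 34) = −16.18927.
Balance: K_1 = K_2 − x×(3.31 − 2.57), so x = (K_2 − K_1)/(3.31 − 2.57) = 0.34173/0.74 = 0.462 km.

0.462 km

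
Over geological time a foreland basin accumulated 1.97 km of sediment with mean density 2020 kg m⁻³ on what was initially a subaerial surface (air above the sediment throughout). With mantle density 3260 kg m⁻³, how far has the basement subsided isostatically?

1.22 km

Subaerial load: s = t ρ_sed / ρ_m = 1.97 km × 2020/3260 = 1.22 km.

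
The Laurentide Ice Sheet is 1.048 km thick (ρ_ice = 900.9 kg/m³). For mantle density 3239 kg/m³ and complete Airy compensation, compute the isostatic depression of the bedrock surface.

0.291 km

In Airy isostatic equilibrium: the ice load ρ_ice t is balanced by mantle displaced below, ρ_m s.
s = t ρ_ice / ρ_m = 1.048 km × 900.9/3239 = 0.291 km.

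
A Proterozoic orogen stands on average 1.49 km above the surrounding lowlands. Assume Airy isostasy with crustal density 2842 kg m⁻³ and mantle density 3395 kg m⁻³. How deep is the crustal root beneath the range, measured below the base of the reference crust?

In Airy isostatic equilibrium: the weight of the topography is balanced by the buoyancy of the root, ρ_c h = (ρ_m − ρ_c) r.
r = h · ρ_c / (ρ_m − ρ_c) = 1.49 km × 2842 / (3395 − 2842) = 7.66 km.

7.66 km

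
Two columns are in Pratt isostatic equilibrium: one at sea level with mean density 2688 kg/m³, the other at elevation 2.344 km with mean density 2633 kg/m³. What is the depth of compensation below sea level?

ρ_ref D = ρ (D + h) → D (ρ_ref − ρ) = ρ h.
D = ρ h/(ρ_ref − ρ) = 2633 × 2.344 km/(2688 − 2633) = 112 km.

112 km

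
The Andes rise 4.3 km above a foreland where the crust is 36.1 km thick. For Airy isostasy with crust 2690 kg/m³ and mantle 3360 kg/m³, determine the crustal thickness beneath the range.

Root depth r = h ρ_c / (ρ_m − ρ_c) = 4.3 km × 2690 / 670 = 17.26 km.
Total thickness = T + h + r = 36.1 km + 4.3 km + 17.26 km = 57.7 km.

57.7 km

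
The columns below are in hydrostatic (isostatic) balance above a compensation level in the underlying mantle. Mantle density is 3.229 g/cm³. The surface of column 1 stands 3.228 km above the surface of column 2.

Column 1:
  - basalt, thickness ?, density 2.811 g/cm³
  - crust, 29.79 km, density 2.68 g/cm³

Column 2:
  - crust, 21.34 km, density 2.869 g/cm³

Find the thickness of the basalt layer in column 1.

Take the compensation level at the base of the deeper column (depth z_c below the surface of column 1) and equate Σ ρ_i t_i down to z_c; mantle fills any gap and the z_c terms cancel.
Column 1: x×2.811 + 29.79×2.68 + (z_c − 29.79 − x)×3.229
Column 2: 3.228×0 + 21.34×2.869 + (z_c − 3.228 − 21.34)×3.229
The z_c×3.229 term appears on both sides and cancels. Collect the known terms of each column as K = Σ(ρt)_known − 3.229 × (depth of known layers): K_1 = 79.8372 − 3.229×29.79 = −16.35471; K_2 = 61.22446 − 3.229×(3.228 + 21.34) = −18.105612.
Balance: K_1 − x×(3.229 − 2.811) = K_2, so x = (K_1 − K_2)/(3.229 − 2.811) = 1.7509/0.418 = 4.19 km.

4.19 km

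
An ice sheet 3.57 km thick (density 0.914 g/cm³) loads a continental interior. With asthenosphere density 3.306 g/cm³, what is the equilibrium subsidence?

0.987 km

By Archimedes' principle applied to the lithosphere: the ice load ρ_ice t is balanced by mantle displaced below, ρ_m s.
s = t ρ_ice / ρ_m = 3.57 km × 0.914/3.306 = 0.987 km.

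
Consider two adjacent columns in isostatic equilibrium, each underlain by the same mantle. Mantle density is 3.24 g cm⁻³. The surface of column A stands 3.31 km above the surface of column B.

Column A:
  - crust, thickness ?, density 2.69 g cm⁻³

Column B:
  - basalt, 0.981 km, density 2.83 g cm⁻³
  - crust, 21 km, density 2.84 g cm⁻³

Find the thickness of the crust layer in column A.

Take the compensation level at the base of the deeper column (depth z_c below the surface of column A) and equate Σ ρ_i t_i down to z_c; mantle fills any gap and the z_c terms cancel.
Column A: x×2.69 + (z_c − 0 − x)×3.24
Column B: 3.31×0 + 0.981×2.83 + 21×2.84 + (z_c − 3.31 − 21.981)×3.24
The z_c×3.24 term appears on both sides and cancels. Collect the known terms of each column as K = Σ(ρt)_known − 3.24 × (depth of known layers): K_A = 0 − 3.24×0 = 0; K_B = 62.41623 − 3.24×(3.31 + 21.981) = −19.52661.
Balance: K_A − x×(3.24 − 2.69) = K_B, so x = (K_A − K_B)/(3.24 − 2.69) = 19.5266/0.55 = 35.5 km.

35.5 km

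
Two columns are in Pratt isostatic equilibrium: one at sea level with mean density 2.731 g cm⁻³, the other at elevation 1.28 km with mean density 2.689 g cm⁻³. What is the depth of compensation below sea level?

82 km

ρ_ref D = ρ (D + h) → D (ρ_ref − ρ) = ρ h.
D = ρ h/(ρ_ref − ρ) = 2.689 × 1.28 km/(2.731 − 2.689) = 82 km.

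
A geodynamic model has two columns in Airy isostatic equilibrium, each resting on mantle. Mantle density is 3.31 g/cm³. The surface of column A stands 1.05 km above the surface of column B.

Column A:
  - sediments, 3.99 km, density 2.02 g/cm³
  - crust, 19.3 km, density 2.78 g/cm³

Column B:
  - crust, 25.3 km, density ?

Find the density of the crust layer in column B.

2.84 g/cm³

Take the compensation level at the base of the deeper column (depth z_c below the surface of column A) and equate Σ ρ_i t_i down to z_c; mantle fills any gap and the z_c terms cancel.
Column A: 3.99×2.02 + 19.3×2.78 + (z_c − 23.29)×3.31
Column B: 1.05×0 + 25.3×ρ + (z_c − 1.05 − 25.3)×3.31
The z_c×3.31 term appears on both sides and cancels. Collect the known terms of each column as K = Σ(ρt)_known − 3.31 × (depth of known layers): K_A = 61.7138 − 3.31×23.29 = −15.3761; K_B = 0 − 3.31×(1.05 + 25.3) = −87.2185.
Balance: K_A = K_B + 25.3×ρ, so ρ = (K_A − K_B)/25.3 = 71.8424/25.3 = 2.84 g/cm³.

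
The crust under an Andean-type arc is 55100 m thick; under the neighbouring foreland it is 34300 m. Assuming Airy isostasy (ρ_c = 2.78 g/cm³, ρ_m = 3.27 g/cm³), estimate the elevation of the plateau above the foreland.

3120 m

Excess crust Δ = 55100 m − 34300 m = 20800 m, split between elevation h and root r with h + r = Δ.
Airy balance ρ_c h = (ρ_m − ρ_c) r gives r = h ρ_c/(ρ_m − ρ_c), so h (1 + ρ_c/(ρ_m − ρ_c)) = Δ, i.e. h = Δ (ρ_m − ρ_c)/ρ_m.
h = 20800 m × 0.49/3.27 = 3120 m.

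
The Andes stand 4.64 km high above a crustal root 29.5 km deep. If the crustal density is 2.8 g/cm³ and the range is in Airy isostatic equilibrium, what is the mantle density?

3.24 g/cm³

Airy balance: ρ_c h = (ρ_m − ρ_c) r → ρ_m = ρ_c (1 + h/r).
ρ_m = 2.8 × (1 + 4.64 km/29.5 km) = 3.24 g/cm³.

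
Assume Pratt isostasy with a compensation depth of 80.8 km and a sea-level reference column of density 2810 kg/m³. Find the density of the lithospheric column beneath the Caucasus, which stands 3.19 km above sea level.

Pratt balance: ρ_ref D = ρ (D + h).
ρ = ρ_ref D/(D + h) = 2810 × 80.8 km/(80.8 km + 3.19 km) = 2700 kg/m³.

2700 kg/m³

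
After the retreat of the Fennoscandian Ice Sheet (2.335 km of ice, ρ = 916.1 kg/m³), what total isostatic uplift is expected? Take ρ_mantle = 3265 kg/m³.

0.655 km

Removing the load lets mantle flow back in; uplift u satisfies ρ_ice t = ρ_m u.
u = t ρ_ice/ρ_m = 2.335 km × 916.1/3265 = 0.655 km.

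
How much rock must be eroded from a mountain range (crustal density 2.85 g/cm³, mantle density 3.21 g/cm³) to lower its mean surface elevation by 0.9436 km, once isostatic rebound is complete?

Net drop Δ = e − u = e − e ρ_c/ρ_m = e (ρ_m − ρ_c)/ρ_m.
e = Δ ρ_m/(ρ_m − ρ_c) = 0.9436 km × 3.21/0.36 = 8.41 km.

8.41 km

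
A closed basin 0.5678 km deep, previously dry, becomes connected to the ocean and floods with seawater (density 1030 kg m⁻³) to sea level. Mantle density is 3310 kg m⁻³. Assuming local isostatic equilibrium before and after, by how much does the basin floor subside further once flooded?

After flooding the water column is d + s deep. Its weight must equal the weight of mantle displaced by the extra subsidence s: (d + s) ρ_w = s ρ_m.
s = d ρ_w / (ρ_m − ρ_w) = 0.5678 km × 1030/(3310 − 1030) = 0.257 km.

0.257 km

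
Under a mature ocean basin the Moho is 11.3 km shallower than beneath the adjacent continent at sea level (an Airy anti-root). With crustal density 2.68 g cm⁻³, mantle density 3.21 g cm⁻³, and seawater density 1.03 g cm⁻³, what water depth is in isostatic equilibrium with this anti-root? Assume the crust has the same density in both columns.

3.63 km

Replacing a thickness d of crust by seawater at the top must be balanced by replacing crust with mantle at the base: d (ρ_c − ρ_w) = a (ρ_m − ρ_c).
d = a (ρ_m − ρ_c)/(ρ_c − ρ_w) = 11.3 km × 0.53/1.65 = 3.63 km.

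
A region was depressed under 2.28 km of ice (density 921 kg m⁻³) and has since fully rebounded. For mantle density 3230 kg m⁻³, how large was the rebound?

Removing the load lets mantle flow back in; uplift u satisfies ρ_ice t = ρ_m u.
u = t ρ_ice/ρ_m = 2.28 km × 921/3230 = 0.65 km.

0.65 km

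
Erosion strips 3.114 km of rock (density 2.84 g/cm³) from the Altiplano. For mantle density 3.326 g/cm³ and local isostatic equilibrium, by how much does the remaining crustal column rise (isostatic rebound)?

Unloading: uplift u = e ρ_c/ρ_m = 3.114 km × 2.84/3.326 = 2.66 km.

2.66 km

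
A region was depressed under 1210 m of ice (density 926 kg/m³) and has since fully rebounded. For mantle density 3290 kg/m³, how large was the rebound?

Removing the load lets mantle flow back in; uplift u satisfies ρ_ice t = ρ_m u.
u = t ρ_ice/ρ_m = 1210 m × 926/3290 = 341 m.

341 m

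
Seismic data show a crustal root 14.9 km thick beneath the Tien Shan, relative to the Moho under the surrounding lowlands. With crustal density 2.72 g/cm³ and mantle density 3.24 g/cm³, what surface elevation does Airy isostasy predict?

By Archimedes' principle applied to the lithosphere: ρ_c h = (ρ_m − ρ_c) r.
h = r (ρ_m − ρ_c) / ρ_c = 14.9 km × (3.24 − 2.72) / 2.72 = 2.85 km.

2.85 km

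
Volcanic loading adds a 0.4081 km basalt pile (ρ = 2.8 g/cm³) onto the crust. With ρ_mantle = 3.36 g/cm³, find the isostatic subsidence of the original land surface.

0.34 km

Subaerial loading: s = t ρ_load / ρ_m.
s = 0.4081 km × 2.8/3.36 = 0.34 km.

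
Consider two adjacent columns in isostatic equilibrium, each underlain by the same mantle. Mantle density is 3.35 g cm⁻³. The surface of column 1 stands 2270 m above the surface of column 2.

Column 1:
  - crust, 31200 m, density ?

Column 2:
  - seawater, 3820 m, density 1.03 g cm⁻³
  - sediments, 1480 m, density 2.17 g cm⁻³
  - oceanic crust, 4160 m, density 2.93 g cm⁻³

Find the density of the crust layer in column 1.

2.71 g cm⁻³

Take the compensation level at the base of the deeper column (depth z_c below the surface of column 1) and equate Σ ρ_i t_i down to z_c; mantle fills any gap and the z_c terms cancel.
Column 1: 31200×ρ + (z_c − 31200)×3.35
Column 2: 2270×0 + 3820×1.03 + 1480×2.17 + 4160×2.93 + (z_c − 2270 − 9460)×3.35
The z_c×3.35 term appears on both sides and cancels. Collect the known terms of each column as K = Σ(ρt)_known − 3.35 × (depth of known layers): K_1 = 0 − 3.35×31200 = −104520; K_2 = 19335 − 3.35×(2270 + 9460) = −19960.5.
Balance: K_1 + 31200×ρ = K_2, so ρ = (K_2 − K_1)/31200 = 84559.5/31200 = 2.71 g cm⁻³.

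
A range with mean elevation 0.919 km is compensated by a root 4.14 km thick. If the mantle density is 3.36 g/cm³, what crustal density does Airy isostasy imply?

2.75 g/cm³

ρ_c h = (ρ_m − ρ_c) r → ρ_c (h + r) = ρ_m r → ρ_c = ρ_m r / (h + r).
ρ_c = 3.36 × 4.14 km / (0.919 km + 4.14 km) = 2.75 g/cm³.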